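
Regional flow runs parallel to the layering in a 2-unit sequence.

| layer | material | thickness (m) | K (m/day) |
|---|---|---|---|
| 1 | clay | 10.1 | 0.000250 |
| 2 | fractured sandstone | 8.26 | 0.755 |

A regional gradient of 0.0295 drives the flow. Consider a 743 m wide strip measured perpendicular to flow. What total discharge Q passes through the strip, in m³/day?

Flow is parallel to layering, so each bed carries its own Darcy discharge and the transmissivities add.
Σ(K_i·b_i) = 0.000250×10.1 + 0.755×8.26 = 6.239 m²/day.
Hydraulic gradient i = 0.0295.
Q = Σ(K_i·b_i) · W · i = 6.239 × 743 × 0.02950 = 136.7 m³/day.

137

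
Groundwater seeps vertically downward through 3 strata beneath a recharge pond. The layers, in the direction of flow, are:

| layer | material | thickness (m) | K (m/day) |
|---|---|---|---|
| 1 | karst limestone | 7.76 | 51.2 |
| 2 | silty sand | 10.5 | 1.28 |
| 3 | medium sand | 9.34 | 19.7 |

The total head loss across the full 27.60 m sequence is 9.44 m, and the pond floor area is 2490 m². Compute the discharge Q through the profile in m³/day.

Flow is perpendicular to layering, so the layers act in series and the equivalent K is the thickness-weighted harmonic mean.
Total thickness L = 7.76 + 10.5 + 9.34 = 27.60 m.
Σ(b_i/K_i) = 7.76/51.2 + 10.5/1.28 + 9.34/19.7 = 8.829 d.
K_eq = L / Σ(b_i/K_i) = 27.60 / 8.829 = 3.126 m/day.
Q = K_eq · A · (Δh/L) = 3.126 × 2490 × (9.44/27.60) = 2662 m³/day.

2660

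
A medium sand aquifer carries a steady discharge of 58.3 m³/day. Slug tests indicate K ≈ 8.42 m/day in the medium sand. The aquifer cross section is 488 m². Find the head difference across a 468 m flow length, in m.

6.64

From Q = K·A·i, i = Q / (K·A) = 58.3 / (8.420 × 488.0) = 0.01419.
Head loss Δh = i · L = 0.01419 × 468 = 6.640 m.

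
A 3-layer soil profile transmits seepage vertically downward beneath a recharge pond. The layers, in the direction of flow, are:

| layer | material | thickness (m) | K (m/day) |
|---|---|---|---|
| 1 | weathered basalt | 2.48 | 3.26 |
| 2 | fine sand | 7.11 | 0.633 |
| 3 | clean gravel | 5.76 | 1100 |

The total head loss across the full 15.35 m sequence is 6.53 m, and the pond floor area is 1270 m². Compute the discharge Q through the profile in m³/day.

Flow is perpendicular to layering, so the layers act in series and the equivalent K is the thickness-weighted harmonic mean.
Total thickness L = 2.48 + 7.11 + 5.76 = 15.35 m.
Σ(b_i/K_i) = 2.48/3.26 + 7.11/0.633 + 5.76/1100 = 12.00 d.
K_eq = L / Σ(b_i/K_i) = 15.35 / 12.00 = 1.279 m/day.
Q = K_eq · A · (Δh/L) = 1.279 × 1270 × (6.53/15.35) = 691.2 m³/day.

691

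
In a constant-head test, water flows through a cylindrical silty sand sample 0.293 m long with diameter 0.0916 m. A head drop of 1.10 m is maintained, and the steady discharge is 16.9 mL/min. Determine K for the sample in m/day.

0.984

Cross-sectional area A = π·(d/2)² = π × (0.0916/2)² = 0.006590 m².
Convert discharge: 16.9 mL/min = 2.817e-07 m³/s.
Darcy's law rearranged: K = Q·L / (A·Δh) = 2.817e-07 × 0.293 / (0.006590 × 1.10) = 1.138e-05 m/s = 0.9837 m/day.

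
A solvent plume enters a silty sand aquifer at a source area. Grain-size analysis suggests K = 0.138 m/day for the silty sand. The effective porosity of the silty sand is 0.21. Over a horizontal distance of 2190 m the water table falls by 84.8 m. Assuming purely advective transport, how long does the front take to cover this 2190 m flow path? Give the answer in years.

Hydraulic gradient i = Δh / L = 84.8 / 2190 = 0.03872.
Darcy flux q = K · i = 0.1380 × 0.03872 = 0.005344 m/day.
Seepage velocity v = q / n_e = 0.005344 / 0.21 = 0.02545 m/day.
Travel time t = L / v = 2190 / 0.02545 = 86066 days = 235.6 years.

236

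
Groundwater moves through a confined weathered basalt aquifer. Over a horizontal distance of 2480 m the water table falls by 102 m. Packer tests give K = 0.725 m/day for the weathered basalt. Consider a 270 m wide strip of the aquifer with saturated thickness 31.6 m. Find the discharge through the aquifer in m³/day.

254

Cross-sectional area A = 270 × 31.6 = 8532 m².
Hydraulic gradient i = Δh / L = 102 / 2480 = 0.04113.
Darcy's law: Q = K · A · i = 0.7250 × 8532 × 0.04113 = 254.4 m³/day.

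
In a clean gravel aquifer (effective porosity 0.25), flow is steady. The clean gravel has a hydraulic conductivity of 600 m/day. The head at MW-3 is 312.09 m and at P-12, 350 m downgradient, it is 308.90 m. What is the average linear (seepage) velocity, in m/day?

21.9

Hydraulic gradient i = (312.09 − 308.90) / 350 = 3.19 / 350 = 0.009114.
Darcy flux q = K · i = 600.0 × 0.009114 = 5.469 m/day.
Seepage velocity v = q / n_e = 5.469 / 0.25 = 21.87 m/day.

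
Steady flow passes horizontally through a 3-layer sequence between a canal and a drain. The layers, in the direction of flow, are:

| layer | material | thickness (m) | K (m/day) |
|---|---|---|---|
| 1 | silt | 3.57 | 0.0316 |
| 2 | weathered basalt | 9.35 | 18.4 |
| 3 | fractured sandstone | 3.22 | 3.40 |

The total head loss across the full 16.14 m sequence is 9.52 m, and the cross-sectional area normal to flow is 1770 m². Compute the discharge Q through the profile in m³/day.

Flow is perpendicular to layering, so the layers act in series and the equivalent K is the thickness-weighted harmonic mean.
Total thickness L = 3.57 + 9.35 + 3.22 = 16.14 m.
Σ(b_i/K_i) = 3.57/0.0316 + 9.35/18.4 + 3.22/3.40 = 114.4 d.
K_eq = L / Σ(b_i/K_i) = 16.14 / 114.4 = 0.1410 m/day.
Q = K_eq · A · (Δh/L) = 0.1410 × 1770 × (9.52/16.14) = 147.3 m³/day.

147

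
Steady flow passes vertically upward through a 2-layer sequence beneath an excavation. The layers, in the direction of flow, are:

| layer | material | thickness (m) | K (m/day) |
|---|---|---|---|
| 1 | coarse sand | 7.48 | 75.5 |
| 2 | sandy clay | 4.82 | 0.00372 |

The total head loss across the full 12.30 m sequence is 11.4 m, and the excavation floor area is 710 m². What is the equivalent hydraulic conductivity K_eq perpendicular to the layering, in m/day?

Flow is perpendicular to layering, so the layers act in series and the equivalent K is the thickness-weighted harmonic mean.
Total thickness L = 7.48 + 4.82 = 12.30 m.
Σ(b_i/K_i) = 7.48/75.5 + 4.82/0.00372 = 1296 d.
K_eq = L / Σ(b_i/K_i) = 12.30 / 1296 = 0.009492 m/day.

0.00949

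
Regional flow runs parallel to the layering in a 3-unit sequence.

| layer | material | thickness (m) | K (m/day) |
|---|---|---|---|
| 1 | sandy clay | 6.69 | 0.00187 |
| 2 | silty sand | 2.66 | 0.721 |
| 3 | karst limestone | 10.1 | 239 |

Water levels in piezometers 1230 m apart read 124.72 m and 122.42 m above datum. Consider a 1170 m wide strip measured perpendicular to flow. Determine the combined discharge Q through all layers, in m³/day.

Flow is parallel to layering, so each bed carries its own Darcy discharge and the transmissivities add.
Σ(K_i·b_i) = 0.00187×6.69 + 0.721×2.66 + 239×10.1 = 2416 m²/day.
Hydraulic gradient i = (124.72 − 122.42) / 1230 = 2.3 / 1230 = 0.001870.
Q = Σ(K_i·b_i) · W · i = 2416 × 1170 × 0.001870 = 5285 m³/day.

5290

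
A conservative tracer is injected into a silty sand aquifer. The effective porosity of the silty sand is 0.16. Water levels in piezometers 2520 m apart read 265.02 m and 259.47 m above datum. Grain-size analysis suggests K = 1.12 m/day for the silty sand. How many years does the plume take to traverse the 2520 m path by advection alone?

448

Hydraulic gradient i = (265.02 − 259.47) / 2520 = 5.55 / 2520 = 0.002202.
Darcy flux q = K · i = 1.120 × 0.002202 = 0.002467 m/day.
Seepage velocity v = q / n_e = 0.002467 / 0.16 = 0.01542 m/day.
Travel time t = L / v = 2520 / 0.01542 = 1.635e+05 days = 447.5 years.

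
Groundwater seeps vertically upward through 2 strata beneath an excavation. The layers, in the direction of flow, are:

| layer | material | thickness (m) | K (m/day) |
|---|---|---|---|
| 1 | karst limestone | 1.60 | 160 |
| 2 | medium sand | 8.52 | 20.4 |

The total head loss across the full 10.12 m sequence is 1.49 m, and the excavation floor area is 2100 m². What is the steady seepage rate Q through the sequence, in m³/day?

Flow is perpendicular to layering, so the layers act in series and the equivalent K is the thickness-weighted harmonic mean.
Total thickness L = 1.60 + 8.52 = 10.12 m.
Σ(b_i/K_i) = 1.60/160 + 8.52/20.4 = 0.4276 d.
K_eq = L / Σ(b_i/K_i) = 10.12 / 0.4276 = 23.66 m/day.
Q = K_eq · A · (Δh/L) = 23.66 × 2100 × (1.49/10.12) = 7317 m³/day.

7320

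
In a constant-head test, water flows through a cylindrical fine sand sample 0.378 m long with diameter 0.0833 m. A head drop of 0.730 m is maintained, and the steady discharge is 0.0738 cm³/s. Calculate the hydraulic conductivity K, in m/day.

0.606

Cross-sectional area A = π·(d/2)² = π × (0.0833/2)² = 0.005450 m².
Convert discharge: 0.0738 cm³/s = 7.380e-08 m³/s.
Darcy's law rearranged: K = Q·L / (A·Δh) = 7.380e-08 × 0.378 / (0.005450 × 0.730) = 7.012e-06 m/s = 0.6058 m/day.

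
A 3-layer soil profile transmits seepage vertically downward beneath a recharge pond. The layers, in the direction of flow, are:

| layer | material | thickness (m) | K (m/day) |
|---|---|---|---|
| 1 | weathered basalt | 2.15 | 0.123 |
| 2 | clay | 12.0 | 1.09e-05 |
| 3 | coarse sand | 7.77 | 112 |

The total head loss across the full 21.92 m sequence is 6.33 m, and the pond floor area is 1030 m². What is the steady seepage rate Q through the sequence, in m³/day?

Flow is perpendicular to layering, so the layers act in series and the equivalent K is the thickness-weighted harmonic mean.
Total thickness L = 2.15 + 12.0 + 7.77 = 21.92 m.
Σ(b_i/K_i) = 2.15/0.123 + 12.0/1.09e-05 + 7.77/112 = 1.101e+06 d.
K_eq = L / Σ(b_i/K_i) = 21.92 / 1.101e+06 = 1.991e-05 m/day.
Q = K_eq · A · (Δh/L) = 1.991e-05 × 1030 × (6.33/21.92) = 0.005922 m³/day.

0.00592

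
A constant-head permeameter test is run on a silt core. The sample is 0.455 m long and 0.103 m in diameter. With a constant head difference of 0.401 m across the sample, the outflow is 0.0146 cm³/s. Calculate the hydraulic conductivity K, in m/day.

0.172

Cross-sectional area A = π·(d/2)² = π × (0.103/2)² = 0.008332 m².
Convert discharge: 0.0146 cm³/s = 1.460e-08 m³/s.
Darcy's law rearranged: K = Q·L / (A·Δh) = 1.460e-08 × 0.455 / (0.008332 × 0.401) = 1.988e-06 m/s = 0.1718 m/day.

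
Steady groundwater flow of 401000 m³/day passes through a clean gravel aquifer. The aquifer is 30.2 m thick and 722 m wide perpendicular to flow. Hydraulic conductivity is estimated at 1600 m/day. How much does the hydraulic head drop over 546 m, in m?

Cross-sectional area A = 722 × 30.2 = 21804 m².
From Q = K·A·i, i = Q / (K·A) = 401000 / (1600 × 21804) = 0.01149.
Head loss Δh = i · L = 0.01149 × 546 = 6.276 m.

6.28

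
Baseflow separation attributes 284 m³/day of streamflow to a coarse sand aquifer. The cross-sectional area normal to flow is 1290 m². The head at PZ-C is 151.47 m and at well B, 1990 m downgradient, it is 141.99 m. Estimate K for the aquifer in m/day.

46.2

Hydraulic gradient i = (151.47 − 141.99) / 1990 = 9.48 / 1990 = 0.004764.
From Q = K·A·i, K = Q / (A·i) = 284 / (1290 × 0.004764) = 46.21 m/day.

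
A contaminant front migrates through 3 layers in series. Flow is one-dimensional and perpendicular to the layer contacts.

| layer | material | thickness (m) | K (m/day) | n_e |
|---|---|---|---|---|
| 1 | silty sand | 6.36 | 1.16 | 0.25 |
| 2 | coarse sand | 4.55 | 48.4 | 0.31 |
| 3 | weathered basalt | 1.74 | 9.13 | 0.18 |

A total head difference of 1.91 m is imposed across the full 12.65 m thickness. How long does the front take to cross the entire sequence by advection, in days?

With flow normal to the layers, continuity requires the same specific discharge q through every layer.
Σ(b_i/K_i) = 6.36/1.16 + 4.55/48.4 + 1.74/9.13 = 5.767 d.
q = Δh / Σ(b_i/K_i) = 1.91 / 5.767 = 0.3312 m/day.
In each layer the seepage velocity is v_i = q/n_i, so the layer transit time is t_i = b_i·n_i / q:
  layer 1 (silty sand): t_1 = 6.36 × 0.25 / 0.3312 = 4.801 d
  layer 2 (coarse sand): t_2 = 4.55 × 0.31 / 0.3312 = 4.259 d
  layer 3 (weathered basalt): t_3 = 1.74 × 0.18 / 0.3312 = 0.9457 d
Total t = Σ t_i = 10.01 days.

10.0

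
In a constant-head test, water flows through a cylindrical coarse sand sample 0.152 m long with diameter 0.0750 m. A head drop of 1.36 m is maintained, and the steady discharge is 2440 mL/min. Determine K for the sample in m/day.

Cross-sectional area A = π·(d/2)² = π × (0.0750/2)² = 0.004418 m².
Convert discharge: 2440 mL/min = 4.067e-05 m³/s.
Darcy's law rearranged: K = Q·L / (A·Δh) = 4.067e-05 × 0.152 / (0.004418 × 1.36) = 0.001029 m/s = 88.89 m/day.

88.9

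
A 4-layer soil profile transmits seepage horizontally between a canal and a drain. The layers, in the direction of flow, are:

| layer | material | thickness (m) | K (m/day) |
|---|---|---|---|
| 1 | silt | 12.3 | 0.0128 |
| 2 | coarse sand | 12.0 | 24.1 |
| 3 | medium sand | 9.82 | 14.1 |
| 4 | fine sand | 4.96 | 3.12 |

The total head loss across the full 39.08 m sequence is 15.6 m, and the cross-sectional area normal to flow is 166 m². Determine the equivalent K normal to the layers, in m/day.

0.0406

Flow is perpendicular to layering, so the layers act in series and the equivalent K is the thickness-weighted harmonic mean.
Total thickness L = 12.3 + 12.0 + 9.82 + 4.96 = 39.08 m.
Σ(b_i/K_i) = 12.3/0.0128 + 12.0/24.1 + 9.82/14.1 + 4.96/3.12 = 963.7 d.
K_eq = L / Σ(b_i/K_i) = 39.08 / 963.7 = 0.04055 m/day.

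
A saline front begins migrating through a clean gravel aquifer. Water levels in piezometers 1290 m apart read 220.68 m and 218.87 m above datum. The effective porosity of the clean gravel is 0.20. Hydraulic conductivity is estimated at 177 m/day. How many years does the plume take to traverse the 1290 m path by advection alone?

2.84

Hydraulic gradient i = (220.68 − 218.87) / 1290 = 1.81 / 1290 = 0.001403.
Darcy flux q = K · i = 177.0 × 0.001403 = 0.2483 m/day.
Seepage velocity v = q / n_e = 0.2483 / 0.20 = 1.242 m/day.
Travel time t = L / v = 1290 / 1.242 = 1039 days = 2.844 years.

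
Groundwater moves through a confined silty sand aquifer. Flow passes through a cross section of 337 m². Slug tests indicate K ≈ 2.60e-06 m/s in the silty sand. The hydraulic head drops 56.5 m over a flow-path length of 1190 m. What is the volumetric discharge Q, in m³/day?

3.59

Convert K: 2.60e-06 m/s × 86400 = 0.2246 m/day.
Hydraulic gradient i = Δh / L = 56.5 / 1190 = 0.04748.
Darcy's law: Q = K · A · i = 0.2246 × 337.0 × 0.04748 = 3.594 m³/day.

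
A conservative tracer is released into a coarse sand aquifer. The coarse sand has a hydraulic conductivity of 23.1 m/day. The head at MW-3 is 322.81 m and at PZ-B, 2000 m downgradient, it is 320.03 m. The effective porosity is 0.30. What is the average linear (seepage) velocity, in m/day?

0.107

Hydraulic gradient i = (322.81 − 320.03) / 2000 = 2.78 / 2000 = 0.001390.
Darcy flux q = K · i = 23.10 × 0.001390 = 0.03211 m/day.
Seepage velocity v = q / n_e = 0.03211 / 0.30 = 0.1070 m/day.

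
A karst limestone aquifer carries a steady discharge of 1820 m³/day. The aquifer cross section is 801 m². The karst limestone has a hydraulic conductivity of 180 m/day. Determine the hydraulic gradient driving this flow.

From Q = K·A·i, i = Q / (K·A) = 1820 / (180.0 × 801.0) = 0.01262.

0.0126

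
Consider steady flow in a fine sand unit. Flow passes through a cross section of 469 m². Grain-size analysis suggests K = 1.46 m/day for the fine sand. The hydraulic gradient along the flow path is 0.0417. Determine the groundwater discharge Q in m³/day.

Hydraulic gradient i = 0.0417.
Darcy's law: Q = K · A · i = 1.460 × 469.0 × 0.04170 = 28.55 m³/day.

28.6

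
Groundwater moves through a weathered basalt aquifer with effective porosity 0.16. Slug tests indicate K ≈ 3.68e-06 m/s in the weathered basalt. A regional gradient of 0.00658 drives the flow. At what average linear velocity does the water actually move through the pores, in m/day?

0.0131

Convert K: 3.68e-06 m/s × 86400 = 0.3180 m/day.
Hydraulic gradient i = 0.00658.
Darcy flux q = K · i = 0.3180 × 0.006580 = 0.002092 m/day.
Seepage velocity v = q / n_e = 0.002092 / 0.16 = 0.01308 m/day.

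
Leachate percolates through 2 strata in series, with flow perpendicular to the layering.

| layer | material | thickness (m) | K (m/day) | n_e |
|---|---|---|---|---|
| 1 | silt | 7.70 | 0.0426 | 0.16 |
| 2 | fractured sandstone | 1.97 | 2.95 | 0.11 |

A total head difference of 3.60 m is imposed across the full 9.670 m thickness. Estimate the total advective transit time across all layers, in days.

73.0

With flow normal to the layers, continuity requires the same specific discharge q through every layer.
Σ(b_i/K_i) = 7.70/0.0426 + 1.97/2.95 = 181.4 d.
q = Δh / Σ(b_i/K_i) = 3.60 / 181.4 = 0.01984 m/day.
In each layer the seepage velocity is v_i = q/n_i, so the layer transit time is t_i = b_i·n_i / q:
  layer 1 (silt): t_1 = 7.70 × 0.16 / 0.01984 = 62.09 d
  layer 2 (fractured sandstone): t_2 = 1.97 × 0.11 / 0.01984 = 10.92 d
Total t = Σ t_i = 73.01 days.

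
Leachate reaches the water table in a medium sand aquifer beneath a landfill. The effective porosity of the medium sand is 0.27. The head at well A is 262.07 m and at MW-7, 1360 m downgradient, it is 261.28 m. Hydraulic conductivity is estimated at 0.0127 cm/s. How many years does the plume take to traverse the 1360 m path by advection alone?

158

Convert K: 0.0127 cm/s × 864 = 10.97 m/day.
Hydraulic gradient i = (262.07 − 261.28) / 1360 = 0.79 / 1360 = 0.0005809.
Darcy flux q = K · i = 10.97 × 0.0005809 = 0.006374 m/day.
Seepage velocity v = q / n_e = 0.006374 / 0.27 = 0.02361 m/day.
Travel time t = L / v = 1360 / 0.02361 = 57610 days = 157.7 years.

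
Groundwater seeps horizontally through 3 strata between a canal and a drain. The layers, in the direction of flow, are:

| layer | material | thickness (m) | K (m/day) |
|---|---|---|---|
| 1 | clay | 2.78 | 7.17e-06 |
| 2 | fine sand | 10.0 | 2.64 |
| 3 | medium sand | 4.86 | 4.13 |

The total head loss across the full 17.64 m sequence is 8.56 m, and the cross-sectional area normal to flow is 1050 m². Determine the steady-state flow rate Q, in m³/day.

0.0232

Flow is perpendicular to layering, so the layers act in series and the equivalent K is the thickness-weighted harmonic mean.
Total thickness L = 2.78 + 10.0 + 4.86 = 17.64 m.
Σ(b_i/K_i) = 2.78/7.17e-06 + 10.0/2.64 + 4.86/4.13 = 3.877e+05 d.
K_eq = L / Σ(b_i/K_i) = 17.64 / 3.877e+05 = 4.550e-05 m/day.
Q = K_eq · A · (Δh/L) = 4.550e-05 × 1050 × (8.56/17.64) = 0.02318 m³/day.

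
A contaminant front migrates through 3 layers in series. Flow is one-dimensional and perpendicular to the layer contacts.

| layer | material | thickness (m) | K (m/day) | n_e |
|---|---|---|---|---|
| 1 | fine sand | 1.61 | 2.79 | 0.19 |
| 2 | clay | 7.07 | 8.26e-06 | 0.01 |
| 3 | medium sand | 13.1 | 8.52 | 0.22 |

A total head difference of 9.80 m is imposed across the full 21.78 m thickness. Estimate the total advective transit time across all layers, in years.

779

With flow normal to the layers, continuity requires the same specific discharge q through every layer.
Σ(b_i/K_i) = 1.61/2.79 + 7.07/8.26e-06 + 13.1/8.52 = 8.559e+05 d.
q = Δh / Σ(b_i/K_i) = 9.80 / 8.559e+05 = 1.145e-05 m/day.
In each layer the seepage velocity is v_i = q/n_i, so the layer transit time is t_i = b_i·n_i / q:
  layer 1 (fine sand): t_1 = 1.61 × 0.19 / 1.145e-05 = 26717 d
  layer 2 (clay): t_2 = 7.07 × 0.01 / 1.145e-05 = 6175 d
  layer 3 (medium sand): t_3 = 13.1 × 0.22 / 1.145e-05 = 2.517e+05 d
Total t = Σ t_i = 2.846e+05 days = 779.2 years.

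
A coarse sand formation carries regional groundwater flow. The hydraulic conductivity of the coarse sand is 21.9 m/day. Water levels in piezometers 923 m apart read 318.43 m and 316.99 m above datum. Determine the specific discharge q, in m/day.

0.0342

Hydraulic gradient i = (318.43 − 316.99) / 923 = 1.44 / 923 = 0.001560.
Specific discharge q = K · i = 21.90 × 0.001560 = 0.03417 m/day.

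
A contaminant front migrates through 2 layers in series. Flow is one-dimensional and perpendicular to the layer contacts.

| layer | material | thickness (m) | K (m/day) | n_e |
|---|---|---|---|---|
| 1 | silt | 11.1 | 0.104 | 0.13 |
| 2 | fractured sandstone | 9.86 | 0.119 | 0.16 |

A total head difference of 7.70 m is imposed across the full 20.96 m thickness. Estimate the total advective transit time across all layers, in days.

74.4

With flow normal to the layers, continuity requires the same specific discharge q through every layer.
Σ(b_i/K_i) = 11.1/0.104 + 9.86/0.119 = 189.6 d.
q = Δh / Σ(b_i/K_i) = 7.70 / 189.6 = 0.04061 m/day.
In each layer the seepage velocity is v_i = q/n_i, so the layer transit time is t_i = b_i·n_i / q:
  layer 1 (silt): t_1 = 11.1 × 0.13 / 0.04061 = 35.53 d
  layer 2 (fractured sandstone): t_2 = 9.86 × 0.16 / 0.04061 = 38.84 d
Total t = Σ t_i = 74.37 days.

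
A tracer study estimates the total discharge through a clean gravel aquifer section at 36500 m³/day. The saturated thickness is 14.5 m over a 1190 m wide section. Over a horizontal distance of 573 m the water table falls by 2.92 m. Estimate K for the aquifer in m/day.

415

Cross-sectional area A = 1190 × 14.5 = 17255 m².
Hydraulic gradient i = Δh / L = 2.92 / 573 = 0.005096.
From Q = K·A·i, K = Q / (A·i) = 36500 / (17255 × 0.005096) = 415.1 m/day.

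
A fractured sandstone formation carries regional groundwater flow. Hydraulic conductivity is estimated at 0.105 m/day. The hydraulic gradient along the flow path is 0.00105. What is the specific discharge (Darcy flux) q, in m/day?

Hydraulic gradient i = 0.00105.
Specific discharge q = K · i = 0.1050 × 0.001050 = 0.0001102 m/day.

0.000110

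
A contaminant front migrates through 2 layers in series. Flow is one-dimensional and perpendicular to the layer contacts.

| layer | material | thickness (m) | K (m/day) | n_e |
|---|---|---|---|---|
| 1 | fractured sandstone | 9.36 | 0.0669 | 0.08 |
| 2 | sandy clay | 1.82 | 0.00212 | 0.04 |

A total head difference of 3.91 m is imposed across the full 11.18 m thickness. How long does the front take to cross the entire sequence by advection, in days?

210

With flow normal to the layers, continuity requires the same specific discharge q through every layer.
Σ(b_i/K_i) = 9.36/0.0669 + 1.82/0.00212 = 998.4 d.
q = Δh / Σ(b_i/K_i) = 3.91 / 998.4 = 0.003916 m/day.
In each layer the seepage velocity is v_i = q/n_i, so the layer transit time is t_i = b_i·n_i / q:
  layer 1 (fractured sandstone): t_1 = 9.36 × 0.08 / 0.003916 = 191.2 d
  layer 2 (sandy clay): t_2 = 1.82 × 0.04 / 0.003916 = 18.59 d
Total t = Σ t_i = 209.8 days.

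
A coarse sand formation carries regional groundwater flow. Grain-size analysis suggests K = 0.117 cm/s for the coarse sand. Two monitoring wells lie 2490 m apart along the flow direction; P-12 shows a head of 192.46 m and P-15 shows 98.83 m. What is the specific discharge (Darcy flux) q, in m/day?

Convert K: 0.117 cm/s × 864 = 101.1 m/day.
Hydraulic gradient i = (192.46 − 98.83) / 2490 = 93.63 / 2490 = 0.03760.
Specific discharge q = K · i = 101.1 × 0.03760 = 3.801 m/day.

3.80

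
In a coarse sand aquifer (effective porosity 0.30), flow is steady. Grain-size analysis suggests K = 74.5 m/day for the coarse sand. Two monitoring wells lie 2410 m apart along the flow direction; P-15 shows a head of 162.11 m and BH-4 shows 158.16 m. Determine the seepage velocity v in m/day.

Hydraulic gradient i = (162.11 − 158.16) / 2410 = 3.95 / 2410 = 0.001639.
Darcy flux q = K · i = 74.50 × 0.001639 = 0.1221 m/day.
Seepage velocity v = q / n_e = 0.1221 / 0.30 = 0.4070 m/day.

0.407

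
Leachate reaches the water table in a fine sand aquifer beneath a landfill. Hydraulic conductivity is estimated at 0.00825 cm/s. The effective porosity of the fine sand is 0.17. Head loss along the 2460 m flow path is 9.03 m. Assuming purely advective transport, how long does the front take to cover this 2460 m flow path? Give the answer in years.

43.8

Convert K: 0.00825 cm/s × 864 = 7.128 m/day.
Hydraulic gradient i = Δh / L = 9.03 / 2460 = 0.003671.
Darcy flux q = K · i = 7.128 × 0.003671 = 0.02616 m/day.
Seepage velocity v = q / n_e = 0.02616 / 0.17 = 0.1539 m/day.
Travel time t = L / v = 2460 / 0.1539 = 15983 days = 43.76 years.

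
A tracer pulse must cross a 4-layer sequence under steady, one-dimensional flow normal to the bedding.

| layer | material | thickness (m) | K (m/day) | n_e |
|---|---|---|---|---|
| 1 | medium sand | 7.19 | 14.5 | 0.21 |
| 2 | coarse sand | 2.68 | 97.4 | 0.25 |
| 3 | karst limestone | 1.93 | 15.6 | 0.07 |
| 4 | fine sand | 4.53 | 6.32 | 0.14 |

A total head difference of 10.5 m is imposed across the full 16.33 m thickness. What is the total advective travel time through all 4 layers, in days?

With flow normal to the layers, continuity requires the same specific discharge q through every layer.
Σ(b_i/K_i) = 7.19/14.5 + 2.68/97.4 + 1.93/15.6 + 4.53/6.32 = 1.364 d.
q = Δh / Σ(b_i/K_i) = 10.5 / 1.364 = 7.699 m/day.
In each layer the seepage velocity is v_i = q/n_i, so the layer transit time is t_i = b_i·n_i / q:
  layer 1 (medium sand): t_1 = 7.19 × 0.21 / 7.699 = 0.1961 d
  layer 2 (coarse sand): t_2 = 2.68 × 0.25 / 7.699 = 0.08703 d
  layer 3 (karst limestone): t_3 = 1.93 × 0.07 / 7.699 = 0.01755 d
  layer 4 (fine sand): t_4 = 4.53 × 0.14 / 7.699 = 0.08238 d
Total t = Σ t_i = 0.3831 days.

0.383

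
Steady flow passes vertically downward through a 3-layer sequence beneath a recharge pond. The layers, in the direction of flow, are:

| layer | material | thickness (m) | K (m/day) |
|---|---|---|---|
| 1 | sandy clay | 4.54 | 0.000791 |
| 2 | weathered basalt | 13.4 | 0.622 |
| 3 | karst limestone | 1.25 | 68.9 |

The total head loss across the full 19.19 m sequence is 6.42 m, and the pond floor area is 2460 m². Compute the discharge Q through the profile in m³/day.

2.74

Flow is perpendicular to layering, so the layers act in series and the equivalent K is the thickness-weighted harmonic mean.
Total thickness L = 4.54 + 13.4 + 1.25 = 19.19 m.
Σ(b_i/K_i) = 4.54/0.000791 + 13.4/0.622 + 1.25/68.9 = 5761 d.
K_eq = L / Σ(b_i/K_i) = 19.19 / 5761 = 0.003331 m/day.
Q = K_eq · A · (Δh/L) = 0.003331 × 2460 × (6.42/19.19) = 2.741 m³/day.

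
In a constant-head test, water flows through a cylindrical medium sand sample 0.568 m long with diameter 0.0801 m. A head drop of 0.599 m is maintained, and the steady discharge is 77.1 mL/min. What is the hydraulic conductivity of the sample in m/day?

Cross-sectional area A = π·(d/2)² = π × (0.0801/2)² = 0.005039 m².
Convert discharge: 77.1 mL/min = 1.285e-06 m³/s.
Darcy's law rearranged: K = Q·L / (A·Δh) = 1.285e-06 × 0.568 / (0.005039 × 0.599) = 0.0002418 m/s = 20.89 m/day.

20.9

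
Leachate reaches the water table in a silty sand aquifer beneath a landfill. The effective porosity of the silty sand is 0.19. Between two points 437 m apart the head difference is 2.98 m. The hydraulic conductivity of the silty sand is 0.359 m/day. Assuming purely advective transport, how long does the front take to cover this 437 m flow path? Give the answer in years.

92.9

Hydraulic gradient i = Δh / L = 2.98 / 437 = 0.006819.
Darcy flux q = K · i = 0.3590 × 0.006819 = 0.002448 m/day.
Seepage velocity v = q / n_e = 0.002448 / 0.19 = 0.01288 m/day.
Travel time t = L / v = 437 / 0.01288 = 33916 days = 92.86 years.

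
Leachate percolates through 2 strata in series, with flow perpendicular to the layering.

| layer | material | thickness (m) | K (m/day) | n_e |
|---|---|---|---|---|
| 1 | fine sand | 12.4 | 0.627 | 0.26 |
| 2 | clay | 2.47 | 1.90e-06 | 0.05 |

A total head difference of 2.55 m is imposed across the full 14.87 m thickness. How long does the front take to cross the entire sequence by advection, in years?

With flow normal to the layers, continuity requires the same specific discharge q through every layer.
Σ(b_i/K_i) = 12.4/0.627 + 2.47/1.90e-06 = 1.300e+06 d.
q = Δh / Σ(b_i/K_i) = 2.55 / 1.300e+06 = 1.962e-06 m/day.
In each layer the seepage velocity is v_i = q/n_i, so the layer transit time is t_i = b_i·n_i / q:
  layer 1 (fine sand): t_1 = 12.4 × 0.26 / 1.962e-06 = 1.644e+06 d
  layer 2 (clay): t_2 = 2.47 × 0.05 / 1.962e-06 = 62962 d
Total t = Σ t_i = 1.707e+06 days = 4672 years.

4670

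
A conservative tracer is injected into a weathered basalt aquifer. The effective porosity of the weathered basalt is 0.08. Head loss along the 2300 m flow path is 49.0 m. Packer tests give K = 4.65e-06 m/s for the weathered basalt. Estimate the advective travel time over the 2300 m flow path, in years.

58.9

Convert K: 4.65e-06 m/s × 86400 = 0.4018 m/day.
Hydraulic gradient i = Δh / L = 49.0 / 2300 = 0.02130.
Darcy flux q = K · i = 0.4018 × 0.02130 = 0.008559 m/day.
Seepage velocity v = q / n_e = 0.008559 / 0.08 = 0.1070 m/day.
Travel time t = L / v = 2300 / 0.1070 = 21497 days = 58.86 years.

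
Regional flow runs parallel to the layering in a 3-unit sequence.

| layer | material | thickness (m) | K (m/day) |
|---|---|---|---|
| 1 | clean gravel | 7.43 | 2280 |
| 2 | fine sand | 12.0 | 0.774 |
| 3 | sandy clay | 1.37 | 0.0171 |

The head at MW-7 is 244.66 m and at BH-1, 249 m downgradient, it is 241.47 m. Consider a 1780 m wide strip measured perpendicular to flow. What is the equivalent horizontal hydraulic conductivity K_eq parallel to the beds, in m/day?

815

Flow is parallel to layering, so each bed carries its own Darcy discharge and the transmissivities add.
Σ(K_i·b_i) = 2280×7.43 + 0.774×12.0 + 0.0171×1.37 = 16950 m²/day.
Total thickness b = 20.80 m, so K_eq = Σ(K_i·b_i)/b = 814.9 m/day.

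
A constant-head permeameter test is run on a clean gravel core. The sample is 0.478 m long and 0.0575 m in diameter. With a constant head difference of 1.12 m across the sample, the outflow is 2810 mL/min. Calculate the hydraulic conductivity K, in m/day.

Cross-sectional area A = π·(d/2)² = π × (0.0575/2)² = 0.002597 m².
Convert discharge: 2810 mL/min = 4.683e-05 m³/s.
Darcy's law rearranged: K = Q·L / (A·Δh) = 4.683e-05 × 0.478 / (0.002597 × 1.12) = 0.007697 m/s = 665.0 m/day.

665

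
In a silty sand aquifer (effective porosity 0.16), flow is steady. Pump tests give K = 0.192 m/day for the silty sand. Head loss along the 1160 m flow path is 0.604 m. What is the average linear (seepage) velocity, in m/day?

Hydraulic gradient i = Δh / L = 0.604 / 1160 = 0.0005207.
Darcy flux q = K · i = 0.1920 × 0.0005207 = 9.997e-05 m/day.
Seepage velocity v = q / n_e = 9.997e-05 / 0.16 = 0.0006248 m/day.

0.000625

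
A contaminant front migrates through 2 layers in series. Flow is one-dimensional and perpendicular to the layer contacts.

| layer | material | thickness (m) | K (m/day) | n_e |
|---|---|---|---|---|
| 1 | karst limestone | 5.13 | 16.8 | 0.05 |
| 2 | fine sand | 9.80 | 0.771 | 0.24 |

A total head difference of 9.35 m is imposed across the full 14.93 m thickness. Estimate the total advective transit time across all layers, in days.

3.63

With flow normal to the layers, continuity requires the same specific discharge q through every layer.
Σ(b_i/K_i) = 5.13/16.8 + 9.80/0.771 = 13.02 d.
q = Δh / Σ(b_i/K_i) = 9.35 / 13.02 = 0.7183 m/day.
In each layer the seepage velocity is v_i = q/n_i, so the layer transit time is t_i = b_i·n_i / q:
  layer 1 (karst limestone): t_1 = 5.13 × 0.05 / 0.7183 = 0.3571 d
  layer 2 (fine sand): t_2 = 9.80 × 0.24 / 0.7183 = 3.274 d
Total t = Σ t_i = 3.631 days.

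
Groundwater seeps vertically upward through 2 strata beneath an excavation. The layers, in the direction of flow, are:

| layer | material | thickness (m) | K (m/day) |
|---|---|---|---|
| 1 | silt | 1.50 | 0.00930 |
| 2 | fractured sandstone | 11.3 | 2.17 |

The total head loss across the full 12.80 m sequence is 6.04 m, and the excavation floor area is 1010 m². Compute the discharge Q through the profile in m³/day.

Flow is perpendicular to layering, so the layers act in series and the equivalent K is the thickness-weighted harmonic mean.
Total thickness L = 1.50 + 11.3 = 12.80 m.
Σ(b_i/K_i) = 1.50/0.00930 + 11.3/2.17 = 166.5 d.
K_eq = L / Σ(b_i/K_i) = 12.80 / 166.5 = 0.07688 m/day.
Q = K_eq · A · (Δh/L) = 0.07688 × 1010 × (6.04/12.80) = 36.64 m³/day.

36.6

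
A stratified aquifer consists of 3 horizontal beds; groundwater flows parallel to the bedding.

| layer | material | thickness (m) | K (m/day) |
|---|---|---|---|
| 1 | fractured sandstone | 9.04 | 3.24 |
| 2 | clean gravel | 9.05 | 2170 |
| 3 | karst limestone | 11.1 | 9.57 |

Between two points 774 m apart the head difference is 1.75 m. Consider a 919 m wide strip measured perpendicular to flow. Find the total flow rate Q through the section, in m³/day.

41100

Flow is parallel to layering, so each bed carries its own Darcy discharge and the transmissivities add.
Σ(K_i·b_i) = 3.24×9.04 + 2170×9.05 + 9.57×11.1 = 19774 m²/day.
Hydraulic gradient i = Δh / L = 1.75 / 774 = 0.002261.
Q = Σ(K_i·b_i) · W · i = 19774 × 919 × 0.002261 = 41087 m³/day.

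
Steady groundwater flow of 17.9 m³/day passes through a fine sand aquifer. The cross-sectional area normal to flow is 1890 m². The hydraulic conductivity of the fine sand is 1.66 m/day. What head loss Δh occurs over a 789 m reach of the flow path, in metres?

4.50

From Q = K·A·i, i = Q / (K·A) = 17.9 / (1.660 × 1890) = 0.005705.
Head loss Δh = i · L = 0.005705 × 789 = 4.502 m.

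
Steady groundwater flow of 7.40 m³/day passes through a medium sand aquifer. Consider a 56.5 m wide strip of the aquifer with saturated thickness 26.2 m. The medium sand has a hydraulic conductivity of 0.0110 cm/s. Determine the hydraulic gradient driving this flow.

Convert K: 0.0110 cm/s × 864 = 9.504 m/day.
Cross-sectional area A = 56.5 × 26.2 = 1480 m².
From Q = K·A·i, i = Q / (K·A) = 7.40 / (9.504 × 1480) = 0.0005260.

0.000526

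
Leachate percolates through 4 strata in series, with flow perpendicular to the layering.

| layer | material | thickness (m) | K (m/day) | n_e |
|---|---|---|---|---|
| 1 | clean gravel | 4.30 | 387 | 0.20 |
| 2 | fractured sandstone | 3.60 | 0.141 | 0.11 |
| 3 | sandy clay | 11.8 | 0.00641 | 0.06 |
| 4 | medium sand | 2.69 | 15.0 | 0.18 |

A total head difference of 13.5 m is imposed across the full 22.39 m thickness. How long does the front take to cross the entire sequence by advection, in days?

339

With flow normal to the layers, continuity requires the same specific discharge q through every layer.
Σ(b_i/K_i) = 4.30/387 + 3.60/0.141 + 11.8/0.00641 + 2.69/15.0 = 1867 d.
q = Δh / Σ(b_i/K_i) = 13.5 / 1867 = 0.007232 m/day.
In each layer the seepage velocity is v_i = q/n_i, so the layer transit time is t_i = b_i·n_i / q:
  layer 1 (clean gravel): t_1 = 4.30 × 0.20 / 0.007232 = 118.9 d
  layer 2 (fractured sandstone): t_2 = 3.60 × 0.11 / 0.007232 = 54.75 d
  layer 3 (sandy clay): t_3 = 11.8 × 0.06 / 0.007232 = 97.89 d
  layer 4 (medium sand): t_4 = 2.69 × 0.18 / 0.007232 = 66.95 d
Total t = Σ t_i = 338.5 days.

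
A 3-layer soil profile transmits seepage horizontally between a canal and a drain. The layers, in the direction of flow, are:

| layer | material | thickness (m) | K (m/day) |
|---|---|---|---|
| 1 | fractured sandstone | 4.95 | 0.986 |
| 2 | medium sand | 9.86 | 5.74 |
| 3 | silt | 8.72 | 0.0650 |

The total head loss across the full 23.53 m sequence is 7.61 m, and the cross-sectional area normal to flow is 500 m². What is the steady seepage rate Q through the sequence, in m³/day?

27.0

Flow is perpendicular to layering, so the layers act in series and the equivalent K is the thickness-weighted harmonic mean.
Total thickness L = 4.95 + 9.86 + 8.72 = 23.53 m.
Σ(b_i/K_i) = 4.95/0.986 + 9.86/5.74 + 8.72/0.0650 = 140.9 d.
K_eq = L / Σ(b_i/K_i) = 23.53 / 140.9 = 0.1670 m/day.
Q = K_eq · A · (Δh/L) = 0.1670 × 500 × (7.61/23.53) = 27.01 m³/day.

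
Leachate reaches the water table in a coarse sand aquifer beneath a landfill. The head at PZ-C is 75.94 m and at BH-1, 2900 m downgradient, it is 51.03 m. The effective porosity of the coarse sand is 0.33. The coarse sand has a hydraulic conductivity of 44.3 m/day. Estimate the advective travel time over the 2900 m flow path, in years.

6.89

Hydraulic gradient i = (75.94 − 51.03) / 2900 = 24.91 / 2900 = 0.008590.
Darcy flux q = K · i = 44.30 × 0.008590 = 0.3805 m/day.
Seepage velocity v = q / n_e = 0.3805 / 0.33 = 1.153 m/day.
Travel time t = L / v = 2900 / 1.153 = 2515 days = 6.886 years.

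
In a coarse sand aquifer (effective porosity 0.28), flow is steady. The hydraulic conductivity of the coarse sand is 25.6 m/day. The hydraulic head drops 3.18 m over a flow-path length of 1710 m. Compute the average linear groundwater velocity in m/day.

0.170

Hydraulic gradient i = Δh / L = 3.18 / 1710 = 0.001860.
Darcy flux q = K · i = 25.60 × 0.001860 = 0.04761 m/day.
Seepage velocity v = q / n_e = 0.04761 / 0.28 = 0.1700 m/day.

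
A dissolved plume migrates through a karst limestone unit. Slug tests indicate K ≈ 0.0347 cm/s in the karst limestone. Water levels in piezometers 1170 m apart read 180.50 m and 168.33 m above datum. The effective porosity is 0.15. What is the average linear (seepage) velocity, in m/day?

Convert K: 0.0347 cm/s × 864 = 29.98 m/day.
Hydraulic gradient i = (180.50 − 168.33) / 1170 = 12.17 / 1170 = 0.01040.
Darcy flux q = K · i = 29.98 × 0.01040 = 0.3119 m/day.
Seepage velocity v = q / n_e = 0.3119 / 0.15 = 2.079 m/day.

2.08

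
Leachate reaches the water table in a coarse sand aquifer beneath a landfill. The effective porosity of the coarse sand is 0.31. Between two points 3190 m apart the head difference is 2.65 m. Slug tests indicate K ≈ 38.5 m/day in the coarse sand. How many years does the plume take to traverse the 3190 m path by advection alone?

84.7

Hydraulic gradient i = Δh / L = 2.65 / 3190 = 0.0008307.
Darcy flux q = K · i = 38.50 × 0.0008307 = 0.03198 m/day.
Seepage velocity v = q / n_e = 0.03198 / 0.31 = 0.1032 m/day.
Travel time t = L / v = 3190 / 0.1032 = 30920 days = 84.65 years.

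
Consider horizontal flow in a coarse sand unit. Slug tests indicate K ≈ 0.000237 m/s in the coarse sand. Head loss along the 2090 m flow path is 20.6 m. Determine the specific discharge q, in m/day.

Convert K: 0.000237 m/s × 86400 = 20.48 m/day.
Hydraulic gradient i = Δh / L = 20.6 / 2090 = 0.009856.
Specific discharge q = K · i = 20.48 × 0.009856 = 0.2018 m/day.

0.202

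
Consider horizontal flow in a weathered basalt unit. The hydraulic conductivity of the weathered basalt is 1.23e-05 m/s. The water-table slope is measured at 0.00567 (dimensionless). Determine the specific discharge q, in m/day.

Convert K: 1.23e-05 m/s × 86400 = 1.063 m/day.
Hydraulic gradient i = 0.00567.
Specific discharge q = K · i = 1.063 × 0.005670 = 0.006026 m/day.

0.00603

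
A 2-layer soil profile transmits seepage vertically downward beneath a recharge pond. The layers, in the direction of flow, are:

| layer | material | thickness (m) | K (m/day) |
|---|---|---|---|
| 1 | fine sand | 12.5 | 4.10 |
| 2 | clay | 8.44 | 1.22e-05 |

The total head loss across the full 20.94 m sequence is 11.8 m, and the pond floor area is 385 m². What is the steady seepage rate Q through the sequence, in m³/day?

0.00657

Flow is perpendicular to layering, so the layers act in series and the equivalent K is the thickness-weighted harmonic mean.
Total thickness L = 12.5 + 8.44 = 20.94 m.
Σ(b_i/K_i) = 12.5/4.10 + 8.44/1.22e-05 = 6.918e+05 d.
K_eq = L / Σ(b_i/K_i) = 20.94 / 6.918e+05 = 3.027e-05 m/day.
Q = K_eq · A · (Δh/L) = 3.027e-05 × 385 × (11.8/20.94) = 0.006567 m³/day.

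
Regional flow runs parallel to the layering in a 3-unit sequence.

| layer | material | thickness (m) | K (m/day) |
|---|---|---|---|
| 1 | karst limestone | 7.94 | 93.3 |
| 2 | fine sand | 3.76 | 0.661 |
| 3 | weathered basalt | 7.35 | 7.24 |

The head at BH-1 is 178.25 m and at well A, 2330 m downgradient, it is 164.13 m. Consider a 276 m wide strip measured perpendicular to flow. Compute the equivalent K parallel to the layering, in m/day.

41.8

Flow is parallel to layering, so each bed carries its own Darcy discharge and the transmissivities add.
Σ(K_i·b_i) = 93.3×7.94 + 0.661×3.76 + 7.24×7.35 = 796.5 m²/day.
Total thickness b = 19.05 m, so K_eq = Σ(K_i·b_i)/b = 41.81 m/day.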